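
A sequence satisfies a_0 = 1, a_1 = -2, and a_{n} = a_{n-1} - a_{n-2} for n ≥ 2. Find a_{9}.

-1

The ordinary generating function has denominator 1 - t + t^2.
Iterating the recurrence: a_0,…,a_{9} = 1, -2, -3, -1, 2, 3, 1, -2, -3, -1.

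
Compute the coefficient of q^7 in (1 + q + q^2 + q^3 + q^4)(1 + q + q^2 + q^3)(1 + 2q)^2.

(1 + q + q^2 + q^3 + q^4) has coefficients 1,1,1,1,1 for degrees 0…4.
(1 + q + q^2 + q^3) has coefficients 1,1,1,1,0,0,0,0 for degrees 0…7.
Finally multiplying by (1 + 2q)^2, the product of all factors after the first has coefficients 1,5,9,9,8,4,0,0 for degrees 0…7.
[q^7] = 1·0 + 1·0 + 1·4 + 1·8 + 1·9 = 21.

21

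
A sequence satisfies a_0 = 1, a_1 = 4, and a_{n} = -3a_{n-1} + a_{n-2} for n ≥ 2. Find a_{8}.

-14519

The ordinary generating function has denominator 1 + 3y - y^2.
Iterating the recurrence: a_0,…,a_{8} = 1, 4, -11, 37, -122, 403, -1331, 4396, -14519.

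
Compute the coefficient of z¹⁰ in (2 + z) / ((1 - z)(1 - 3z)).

206670

Partial fractions give a closed form: a_n = (-3/2)·1^n + (7/2)·3^n.
At n = 10: a_10 = 206670.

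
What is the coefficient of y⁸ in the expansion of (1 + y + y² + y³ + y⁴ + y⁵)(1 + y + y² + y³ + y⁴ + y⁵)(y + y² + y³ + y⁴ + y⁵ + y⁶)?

27

(1 + y + y² + y³ + y⁴ + y⁵) has coefficients 1,1,1,1,1,1 for degrees 0…5.
(1 + y + y² + y³ + y⁴ + y⁵) has coefficients 1,1,1,1,1,1,0,0,0 for degrees 0…8.
Finally multiplying by (y + y² + y³ + y⁴ + y⁵ + y⁶), the product of all factors after the first has coefficients 0,1,2,3,4,5,6,5,4 for degrees 0…8.
[y⁸] = 1·4 + 1·5 + 1·6 + 1·5 + 1·4 + 1·3 = 27.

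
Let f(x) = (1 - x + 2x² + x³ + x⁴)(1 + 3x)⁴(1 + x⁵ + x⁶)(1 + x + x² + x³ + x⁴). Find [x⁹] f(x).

(1 - x + 2x² + x³ + x⁴) has coefficients 1,-1,2,1,1 for degrees 0…4.
(1 + 3x)⁴ has coefficients 1,12,54,108,81,0,0,0,0,0 for degrees 0…9.
Multiplying by (1 + x⁵ + x⁶) gives running coefficients 1,12,54,108,81,1,13,66,162,189 for degrees 0…9.
Finally multiplying by (1 + x + x² + x³ + x⁴), the product of all factors after the first has coefficients 1,13,67,175,256,256,257,269,323,431 for degrees 0…9.
[x⁹] = 1·431 − 1·323 + 2·269 + 1·257 + 1·256 = 1159.

1159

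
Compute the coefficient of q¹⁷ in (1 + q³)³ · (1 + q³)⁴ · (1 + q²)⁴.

119

(1 + q³)³ has coefficients 1,0,0,3,0,0,3,0,0,1 for degrees 0…9.
(1 + q³)⁴ has coefficients 1,0,0,4,0,0,6,0,0,4,0,0,1,0,0,0,0,0 for degrees 0…17.
Finally multiplying by (1 + q²)⁴, the product of all factors after the first has coefficients 1,0,4,4,6,16,10,24,25,20,36,20,25,24,10,16,6,4 for degrees 0…17.
[q¹⁷] = 1·4 + 3·10 + 3·20 + 1·25 = 119.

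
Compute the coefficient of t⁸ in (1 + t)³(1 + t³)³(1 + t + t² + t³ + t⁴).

42

(1 + t)³ has coefficients 1,3,3,1 for degrees 0…3.
(1 + t³)³ has coefficients 1,0,0,3,0,0,3,0,0 for degrees 0…8.
Finally multiplying by (1 + t + t² + t³ + t⁴), the product of all factors after the first has coefficients 1,1,1,4,4,3,6,6,3 for degrees 0…8.
[t⁸] = 1·3 + 3·6 + 3·6 + 1·3 = 42.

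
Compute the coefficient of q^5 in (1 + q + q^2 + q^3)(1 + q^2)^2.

3

(1 + q + q^2 + q^3) has coefficients 1,1,1,1 for degrees 0…3.
(1 + q^2)^2 has coefficients 1,0,2,0,1,0 for degrees 0…5.
[q^5] = 1·0 + 1·1 + 1·0 + 1·2 = 3.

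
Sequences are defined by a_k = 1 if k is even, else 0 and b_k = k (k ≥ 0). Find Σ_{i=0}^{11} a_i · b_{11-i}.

This is [x^11] in the product of the two ordinary generating functions.
Σ = 1·11 + 0·10 + 1·9 + 0·8 + 1·7 + 0·6 + 1·5 + 0·4 + 1·3 + 0·2 + 1·1 + 0·0 = 36.

36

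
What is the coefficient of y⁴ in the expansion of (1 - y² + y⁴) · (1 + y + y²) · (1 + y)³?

(1 - y² + y⁴) has coefficients 1,0,-1,0,1 for degrees 0…4.
(1 + y + y²) has coefficients 1,1,1,0,0 for degrees 0…4.
Finally multiplying by (1 + y)³, the product of all factors after the first has coefficients 1,4,7,7,4 for degrees 0…4.
[y⁴] = 1·4 − 1·7 + 1·1 = -2.

-2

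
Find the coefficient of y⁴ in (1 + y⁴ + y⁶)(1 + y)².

(1 + y⁴ + y⁶) has coefficients 1,0,0,0,1 for degrees 0…4.
(1 + y)² has coefficients 1,2,1,0,0 for degrees 0…4.
[y⁴] = 1·0 + 1·1 = 1.

1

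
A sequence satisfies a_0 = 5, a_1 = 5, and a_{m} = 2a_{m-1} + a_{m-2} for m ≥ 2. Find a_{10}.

16815

The ordinary generating function has denominator 1 - 2t - t^2.
Iterating the recurrence: a_0,…,a_{10} = 5, 5, 15, 35, 85, 205, 495, 1195, 2885, 6965, 16815.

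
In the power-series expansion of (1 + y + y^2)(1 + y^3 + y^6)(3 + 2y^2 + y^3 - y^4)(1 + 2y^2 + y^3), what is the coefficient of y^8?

20

(1 + y + y^2) has coefficients 1,1,1 for degrees 0…2.
(1 + y^3 + y^6) has coefficients 1,0,0,1,0,0,1,0,0 for degrees 0…8.
Multiplying by (3 + 2y^2 + y^3 - y^4) gives running coefficients 3,0,2,4,-1,2,4,-1,2 for degrees 0…8.
Finally multiplying by (1 + 2y^2 + y^3), the product of all factors after the first has coefficients 3,0,8,7,3,12,6,2,12 for degrees 0…8.
[y^8] = 1·12 + 1·2 + 1·6 = 20.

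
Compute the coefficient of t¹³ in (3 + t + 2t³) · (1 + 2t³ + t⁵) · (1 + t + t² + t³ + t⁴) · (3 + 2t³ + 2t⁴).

34

(3 + t + 2t³) has coefficients 3,1,0,2 for degrees 0…3.
(1 + 2t³ + t⁵) has coefficients 1,0,0,2,0,1,0,0,0,0,0,0,0,0 for degrees 0…13.
Multiplying by (1 + t + t² + t³ + t⁴) gives running coefficients 1,1,1,3,3,3,3,3,1,1,0,0,0,0 for degrees 0…13.
Finally multiplying by (3 + 2t³ + 2t⁴), the product of all factors after the first has coefficients 3,3,3,11,13,13,17,21,15,15,12,8,4,2 for degrees 0…13.
[t¹³] = 3·2 + 1·4 + 2·12 = 34.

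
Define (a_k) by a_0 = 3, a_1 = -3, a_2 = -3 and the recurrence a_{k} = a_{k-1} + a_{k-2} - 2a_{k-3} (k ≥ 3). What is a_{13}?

The ordinary generating function has denominator 1 - y - y^2 + 2y^3.
Iterating the recurrence: a_0,…,a_{13} = 3, -3, -3, -12, -9, -15, 0, 3, 33, 36, 63, 33, 24, -69.

-69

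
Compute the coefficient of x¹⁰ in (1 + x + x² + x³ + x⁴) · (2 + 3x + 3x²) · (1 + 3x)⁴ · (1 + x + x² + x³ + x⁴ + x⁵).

8205

(1 + x + x² + x³ + x⁴) has coefficients 1,1,1,1,1 for degrees 0…4.
(2 + 3x + 3x²) has coefficients 2,3,3,0,0,0,0,0,0,0,0 for degrees 0…10.
Multiplying by (1 + 3x)⁴ gives running coefficients 2,27,147,414,648,567,243,0,0,0,0 for degrees 0…10.
Finally multiplying by (1 + x + x² + x³ + x⁴ + x⁵), the product of all factors after the first has coefficients 2,29,176,590,1238,1805,2046,2019,1872,1458,810 for degrees 0…10.
[x¹⁰] = 1·810 + 1·1458 + 1·1872 + 1·2019 + 1·2046 = 8205.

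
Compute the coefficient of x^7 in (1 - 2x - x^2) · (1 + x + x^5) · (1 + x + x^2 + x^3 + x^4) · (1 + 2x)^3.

-113

(1 - 2x - x^2) has coefficients 1,-2,-1 for degrees 0…2.
(1 + x + x^5) has coefficients 1,1,0,0,0,1,0,0 for degrees 0…7.
Multiplying by (1 + x + x^2 + x^3 + x^4) gives running coefficients 1,2,2,2,2,2,1,1 for degrees 0…7.
Finally multiplying by (1 + 2x)^3, the product of all factors after the first has coefficients 1,8,26,46,54,54,53,47 for degrees 0…7.
[x^7] = 1·47 − 2·53 − 1·54 = -113.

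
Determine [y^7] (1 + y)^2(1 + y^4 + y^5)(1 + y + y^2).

7

(1 + y)^2 has coefficients 1,2,1 for degrees 0…2.
(1 + y^4 + y^5) has coefficients 1,0,0,0,1,1,0,0 for degrees 0…7.
Finally multiplying by (1 + y + y^2), the product of all factors after the first has coefficients 1,1,1,0,1,2,2,1 for degrees 0…7.
[y^7] = 1·1 + 2·2 + 1·2 = 7.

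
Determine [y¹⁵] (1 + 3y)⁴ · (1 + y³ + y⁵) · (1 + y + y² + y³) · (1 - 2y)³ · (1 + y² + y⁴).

-1229

(1 + 3y)⁴ has coefficients 1,12,54,108,81 for degrees 0…4.
(1 + y³ + y⁵) has coefficients 1,0,0,1,0,1,0,0,0,0,0,0,0,0,0,0 for degrees 0…15.
Multiplying by (1 + y + y² + y³) gives running coefficients 1,1,1,2,1,2,2,1,1,0,0,0,0,0,0,0 for degrees 0…15.
Multiplying by (1 - 2y)³ gives running coefficients 1,-5,7,0,-7,12,-14,5,3,-10,4,-8,0,0,0,0 for degrees 0…15.
Finally multiplying by (1 + y² + y⁴), the product of all factors after the first has coefficients 1,-5,8,-5,1,7,-14,17,-18,7,-7,-13,7,-18,4,-8 for degrees 0…15.
[y¹⁵] = 1·(-8) + 12·4 + 54·(-18) + 108·7 + 81·(-13) = -1229.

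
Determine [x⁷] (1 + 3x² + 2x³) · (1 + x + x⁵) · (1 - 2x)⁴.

(1 + 3x² + 2x³) has coefficients 1,0,3,2 for degrees 0…3.
(1 + x + x⁵) has coefficients 1,1,0,0,0,1,0,0 for degrees 0…7.
Finally multiplying by (1 - 2x)⁴, the product of all factors after the first has coefficients 1,-7,16,-8,-16,17,-8,24 for degrees 0…7.
[x⁷] = 1·24 + 3·17 + 2·(-16) = 43.

43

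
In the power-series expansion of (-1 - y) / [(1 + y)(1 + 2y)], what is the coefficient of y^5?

The denominator gives the recurrence a_n = −3a_(n−1) − 2a_(n−2) for n ≥ 3; the numerator fixes a_0 = -1, a_1 = 2, a_2 = -4.
Iterating: -1, 2, -4, 8, -16, 32, so a_5 = 32.

32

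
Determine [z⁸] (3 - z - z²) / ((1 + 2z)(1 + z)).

1661

The denominator gives the recurrence a_n = −3a_(n−1) − 2a_(n−2) for n ≥ 3; the numerator fixes a_0 = 3, a_1 = -10, a_2 = 23.
Iterating: 3, -10, 23, -49, 101, -205, 413, -829, 1661, so a_8 = 1661.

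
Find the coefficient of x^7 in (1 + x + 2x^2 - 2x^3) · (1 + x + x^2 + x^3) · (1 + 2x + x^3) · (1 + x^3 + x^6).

(1 + x + 2x^2 - 2x^3) has coefficients 1,1,2,-2 for degrees 0…3.
(1 + x + x^2 + x^3) has coefficients 1,1,1,1,0,0,0,0 for degrees 0…7.
Multiplying by (1 + 2x + x^3) gives running coefficients 1,3,3,4,3,1,1,0 for degrees 0…7.
Finally multiplying by (1 + x^3 + x^6), the product of all factors after the first has coefficients 1,3,3,5,6,4,6,6 for degrees 0…7.
[x^7] = 1·6 + 1·6 + 2·4 − 2·6 = 8.

8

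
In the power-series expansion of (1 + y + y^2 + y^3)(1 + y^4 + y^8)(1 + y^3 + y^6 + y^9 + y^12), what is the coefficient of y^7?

3

(1 + y + y^2 + y^3) has coefficients 1,1,1,1 for degrees 0…3.
(1 + y^4 + y^8) has coefficients 1,0,0,0,1,0,0,0 for degrees 0…7.
Finally multiplying by (1 + y^3 + y^6 + y^9 + y^12), the product of all factors after the first has coefficients 1,0,0,1,1,0,1,1 for degrees 0…7.
[y^7] = 1·1 + 1·1 + 1·0 + 1·1 = 3.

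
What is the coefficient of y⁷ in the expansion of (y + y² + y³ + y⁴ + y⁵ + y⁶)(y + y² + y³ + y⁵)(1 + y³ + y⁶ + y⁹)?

(y + y² + y³ + y⁴ + y⁵ + y⁶) has coefficients 0,1,1,1,1,1,1 for degrees 0…6.
(y + y² + y³ + y⁵) has coefficients 0,1,1,1,0,1,0,0 for degrees 0…7.
Finally multiplying by (1 + y³ + y⁶ + y⁹), the product of all factors after the first has coefficients 0,1,1,1,1,2,1,1 for degrees 0…7.
[y⁷] = 1·1 + 1·2 + 1·1 + 1·1 + 1·1 + 1·1 = 7.

7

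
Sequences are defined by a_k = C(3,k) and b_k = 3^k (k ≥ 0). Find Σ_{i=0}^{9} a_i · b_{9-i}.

46656

The convolution is the x^9 coefficient of A(x)B(x).
Σ = 1·19683 + 3·6561 + 3·2187 + 1·729 + 0·243 + 0·81 + 0·27 + 0·9 + 0·3 + 0·1 = 46656.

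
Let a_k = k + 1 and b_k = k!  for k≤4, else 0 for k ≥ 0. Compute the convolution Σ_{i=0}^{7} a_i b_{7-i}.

The convolution is the t^7 coefficient of A(t)B(t).
Σ = 1·0 + 2·0 + 3·0 + 4·24 + 5·6 + 6·2 + 7·1 + 8·1 = 153.

153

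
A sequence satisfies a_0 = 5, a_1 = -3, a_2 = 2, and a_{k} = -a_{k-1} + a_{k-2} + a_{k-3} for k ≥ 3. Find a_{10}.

-10

The ordinary generating function has denominator 1 + q - q^2 - q^3.
Iterating the recurrence: a_0,…,a_{10} = 5, -3, 2, 0, -1, 3, -4, 6, -7, 9, -10.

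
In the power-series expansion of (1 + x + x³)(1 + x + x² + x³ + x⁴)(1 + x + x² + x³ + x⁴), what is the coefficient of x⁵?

12

(1 + x + x³) has coefficients 1,1,0,1 for degrees 0…3.
(1 + x + x² + x³ + x⁴) has coefficients 1,1,1,1,1,0 for degrees 0…5.
Finally multiplying by (1 + x + x² + x³ + x⁴), the product of all factors after the first has coefficients 1,2,3,4,5,4 for degrees 0…5.
[x⁵] = 1·4 + 1·5 + 1·3 = 12.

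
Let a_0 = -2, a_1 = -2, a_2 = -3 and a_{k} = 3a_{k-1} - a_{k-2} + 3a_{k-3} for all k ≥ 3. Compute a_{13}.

The ordinary generating function has denominator 1 - 3y + y^2 - 3y^3.
Iterating the recurrence: a_0,…,a_{13} = -2, -2, -3, -13, -42, -122, -363, -1093, -3282, -9842, -29523, -88573, -265722, -797162.

-797162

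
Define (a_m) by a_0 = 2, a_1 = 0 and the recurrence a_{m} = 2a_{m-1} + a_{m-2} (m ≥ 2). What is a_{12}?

The ordinary generating function has denominator 1 - 2y - y^2.
Iterating the recurrence: a_0,…,a_{12} = 2, 0, 2, 4, 10, 24, 58, 140, 338, 816, 1970, 4756, 11482.

11482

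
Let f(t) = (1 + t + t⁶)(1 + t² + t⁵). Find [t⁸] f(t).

1

(1 + t + t⁶) has coefficients 1,1,0,0,0,0,1 for degrees 0…6.
(1 + t² + t⁵) has coefficients 1,0,1,0,0,1,0,0,0 for degrees 0…8.
[t⁸] = 1·0 + 1·0 + 1·1 = 1.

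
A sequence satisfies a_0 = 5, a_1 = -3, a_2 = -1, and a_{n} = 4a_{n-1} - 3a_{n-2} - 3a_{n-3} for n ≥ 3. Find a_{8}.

-1105

The ordinary generating function has denominator 1 - 4y + 3y^2 + 3y^3.
Iterating the recurrence: a_0,…,a_{8} = 5, -3, -1, -10, -28, -79, -202, -487, -1105.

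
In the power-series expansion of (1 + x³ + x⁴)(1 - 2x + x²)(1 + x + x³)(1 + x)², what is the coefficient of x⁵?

-2

(1 + x³ + x⁴) has coefficients 1,0,0,1,1 for degrees 0…4.
(1 - 2x + x²) has coefficients 1,-2,1,0,0,0 for degrees 0…5.
Multiplying by (1 + x + x³) gives running coefficients 1,-1,-1,2,-2,1 for degrees 0…5.
Finally multiplying by (1 + x)², the product of all factors after the first has coefficients 1,1,-2,-1,1,-1 for degrees 0…5.
[x⁵] = 1·(-1) + 1·(-2) + 1·1 = -2.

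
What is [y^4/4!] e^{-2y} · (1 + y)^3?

The EGF product rule gives c_4 = Σ_{k_1+k_2=4} C(4; k_1,k_2) · ∏ g_i(k_i), where e^{-2y} gives (-2)^k; (1+y)^3 gives the falling factorial (3)_k.
g_1(k) for k = 0…4: 1, -2, 4, -8, 16.
g_2(k) for k = 0…4: 1, 3, 6, 6, 0.
c_4 = Σ_k C(4,k)·g_1(k)·g_2(4−k) = 4·(-2)·6 + 6·4·6 + 4·(-8)·3 + 1·16·1 = −48 + 144 − 96 + 16 = 16.

16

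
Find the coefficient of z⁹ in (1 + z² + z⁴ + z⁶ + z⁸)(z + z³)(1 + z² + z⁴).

6

(1 + z² + z⁴ + z⁶ + z⁸) has coefficients 1,0,1,0,1,0,1,0,1 for degrees 0…8.
(z + z³) has coefficients 0,1,0,1,0,0,0,0,0,0 for degrees 0…9.
Finally multiplying by (1 + z² + z⁴), the product of all factors after the first has coefficients 0,1,0,2,0,2,0,1,0,0 for degrees 0…9.
[z⁹] = 1·0 + 1·1 + 1·2 + 1·2 + 1·1 = 6.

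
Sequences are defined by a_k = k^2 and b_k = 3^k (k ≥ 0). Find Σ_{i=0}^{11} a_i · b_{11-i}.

Write out a_i and b_{11-i} for i = 0,…,11 and sum the products.
Σ = 0·177147 + 1·59049 + 4·19683 + 9·6561 + 16·2187 + 25·729 + 36·243 + 49·81 + 64·27 + 81·9 + 100·3 + 121·1 = 265642.

265642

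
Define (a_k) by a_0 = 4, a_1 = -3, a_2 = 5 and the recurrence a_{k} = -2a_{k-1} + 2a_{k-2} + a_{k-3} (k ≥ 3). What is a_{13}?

The ordinary generating function has denominator 1 + 2y - 2y^2 - y^3.
Iterating the recurrence: a_0,…,a_{13} = 4, -3, 5, -12, 31, -81, 212, -555, 1453, -3804, 9959, -26073, 68260, -178707.

-178707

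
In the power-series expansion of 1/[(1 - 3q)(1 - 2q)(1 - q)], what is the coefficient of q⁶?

3025

Partial fractions give a closed form: a_n = (9/2)·3^n + (-4)·2^n + (1/2)·1^n.
At n = 6: a_6 = 3025.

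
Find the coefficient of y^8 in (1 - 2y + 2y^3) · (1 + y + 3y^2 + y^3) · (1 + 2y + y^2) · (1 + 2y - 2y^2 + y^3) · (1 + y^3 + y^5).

(1 - 2y + 2y^3) has coefficients 1,-2,0,2 for degrees 0…3.
(1 + y + 3y^2 + y^3) has coefficients 1,1,3,1,0,0,0,0,0 for degrees 0…8.
Multiplying by (1 + 2y + y^2) gives running coefficients 1,3,6,8,5,1,0,0,0 for degrees 0…8.
Multiplying by (1 + 2y - 2y^2 + y^3) gives running coefficients 1,5,10,15,12,1,0,3,1 for degrees 0…8.
Finally multiplying by (1 + y^3 + y^5), the product of all factors after the first has coefficients 1,5,10,16,17,12,20,25,17 for degrees 0…8.
[y^8] = 1·17 − 2·25 + 2·12 = -9.

-9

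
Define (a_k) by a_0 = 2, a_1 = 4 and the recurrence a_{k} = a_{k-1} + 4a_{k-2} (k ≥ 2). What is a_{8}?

The ordinary generating function has denominator 1 - q - 4q^2.
Iterating the recurrence: a_0,…,a_{8} = 2, 4, 12, 28, 76, 188, 492, 1244, 3212.

3212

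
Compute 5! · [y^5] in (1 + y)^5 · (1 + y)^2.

The EGF product rule gives c_5 = Σ_{k_1+k_2=5} C(5; k_1,k_2) · ∏ g_i(k_i), where (1+y)^5 gives the falling factorial (5)_k; (1+y)^2 gives the falling factorial (2)_k.
g_1(k) for k = 0…5: 1, 5, 20, 60, 120, 120.
g_2(k) for k = 0…5: 1, 2, 2, 0, 0, 0.
c_5 = Σ_k C(5,k)·g_1(k)·g_2(5−k) = 10·60·2 + 5·120·2 + 1·120·1 = 1200 + 1200 + 120 = 2520.

2520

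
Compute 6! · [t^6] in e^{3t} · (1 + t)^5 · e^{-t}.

The EGF product rule gives c_6 = Σ_{k_1+k_2+k_3=6} C(6; k_1,k_2,k_3) · ∏ g_i(k_i), where e^{3t} gives (3)^k; (1+t)^5 gives the falling factorial (5)_k; e^{-t} gives (-1)^k.
g_1(k) for k = 0…6: 1, 3, 9, 27, 81, 243, 729.
g_2(k) for k = 0…6: 1, 5, 20, 60, 120, 120, 0.
g_3(k) for k = 0…6: 1, -1, 1, -1, 1, -1, 1.
First combine the last two factors: h(k) = Σ_j C(k,j)·g_2(j)·g_3(k−j) for k = 0…6: 1, 4, 11, 14, -19, -56, 151.
c_6 = Σ_k C(6,k)·g_1(k)·h(6−k) = 1·1·151 + 6·3·(-56) + 15·9·(-19) + 20·27·14 + 15·81·11 + 6·243·4 + 1·729·1 = 151 − 1008 − 2565 + 7560 + 13365 + 5832 + 729 = 24064.

24064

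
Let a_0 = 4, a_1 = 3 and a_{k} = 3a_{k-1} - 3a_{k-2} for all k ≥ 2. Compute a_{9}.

The ordinary generating function has denominator 1 - 3x + 3x^2.
Iterating the recurrence: a_0,…,a_{9} = 4, 3, -3, -18, -45, -81, -108, -81, 81, 486.

486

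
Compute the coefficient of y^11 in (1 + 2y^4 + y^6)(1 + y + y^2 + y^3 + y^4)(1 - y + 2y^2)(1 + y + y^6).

8

(1 + 2y^4 + y^6) has coefficients 1,0,0,0,2,0,1 for degrees 0…6.
(1 + y + y^2 + y^3 + y^4) has coefficients 1,1,1,1,1,0,0,0,0,0,0,0 for degrees 0…11.
Multiplying by (1 - y + 2y^2) gives running coefficients 1,0,2,2,2,1,2,0,0,0,0,0 for degrees 0…11.
Finally multiplying by (1 + y + y^6), the product of all factors after the first has coefficients 1,1,2,4,4,3,4,2,2,2,2,1 for degrees 0…11.
[y^11] = 1·1 + 2·2 + 1·3 = 8.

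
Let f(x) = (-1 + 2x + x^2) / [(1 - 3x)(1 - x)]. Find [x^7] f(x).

-730

The denominator gives the recurrence a_n = 4a_(n−1) − 3a_(n−2) for n ≥ 3; the numerator fixes a_0 = -1, a_1 = -2, a_2 = -4.
Iterating: -1, -2, -4, -10, -28, -82, -244, -730, so a_7 = -730.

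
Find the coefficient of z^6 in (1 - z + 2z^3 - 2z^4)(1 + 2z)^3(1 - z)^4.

(1 - z + 2z^3 - 2z^4) has coefficients 1,-1,0,2,-2 for degrees 0…4.
(1 + 2z)^3 has coefficients 1,6,12,8,0,0,0 for degrees 0…6.
Finally multiplying by (1 - z)^4, the product of all factors after the first has coefficients 1,2,-6,-8,17,6,-20 for degrees 0…6.
[z^6] = 1·(-20) − 1·6 + 2·(-8) − 2·(-6) = -30.

-30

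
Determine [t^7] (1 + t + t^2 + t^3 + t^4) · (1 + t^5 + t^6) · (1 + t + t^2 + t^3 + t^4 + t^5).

8

(1 + t + t^2 + t^3 + t^4) has coefficients 1,1,1,1,1 for degrees 0…4.
(1 + t^5 + t^6) has coefficients 1,0,0,0,0,1,1,0 for degrees 0…7.
Finally multiplying by (1 + t + t^2 + t^3 + t^4 + t^5), the product of all factors after the first has coefficients 1,1,1,1,1,2,2,2 for degrees 0…7.
[t^7] = 1·2 + 1·2 + 1·2 + 1·1 + 1·1 = 8.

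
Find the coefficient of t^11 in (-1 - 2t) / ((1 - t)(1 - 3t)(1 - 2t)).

The denominator gives the recurrence a_n = 6a_(n−1) − 11a_(n−2) + 6a_(n−3) for n ≥ 3; the numerator fixes a_0 = -1, a_1 = -8, a_2 = -37.
Iterating: -1, -8, -37, -140, -481, -1568, -4957, -15380, -47161, -143528, -434677, -1312220, so a_11 = -1312220.

-1312220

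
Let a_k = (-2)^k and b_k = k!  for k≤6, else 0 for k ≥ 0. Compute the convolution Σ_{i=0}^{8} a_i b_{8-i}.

Write out a_i and b_{8-i} for i = 0,…,8 and sum the products.
Σ = 1·0 − 2·0 + 4·720 − 8·120 + 16·24 − 32·6 + 64·2 − 128·1 + 256·1 = 2368.

2368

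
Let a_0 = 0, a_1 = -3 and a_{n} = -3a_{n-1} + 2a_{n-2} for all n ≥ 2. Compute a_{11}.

-851001

The ordinary generating function has denominator 1 + 3t - 2t^2.
Iterating the recurrence: a_0,…,a_{11} = 0, -3, 9, -33, 117, -417, 1485, -5289, 18837, -67089, 238941, -851001.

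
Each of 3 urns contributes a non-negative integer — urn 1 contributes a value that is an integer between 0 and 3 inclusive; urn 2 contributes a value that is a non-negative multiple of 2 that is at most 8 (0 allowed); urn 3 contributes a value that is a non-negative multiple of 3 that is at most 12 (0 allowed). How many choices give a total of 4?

3

The generating function for the choices is (1 + x + x^2 + x^3)·(1 + x^2 + x^4 + x^6 + x^8)·(1 + x^3 + x^6 + x^9 + x^12); the count is [x^4].
(1 + x + x^2 + x^3) has coefficients 1,1,1,1 for degrees 0…3.
(1 + x^2 + x^4 + x^6 + x^8) has coefficients 1,0,1,0,1 for degrees 0…4.
Finally multiplying by (1 + x^3 + x^6 + x^9 + x^12), the product of all factors after the first has coefficients 1,0,1,1,1 for degrees 0…4.
[x^4] = 1·1 + 1·1 + 1·1 + 1·0 = 3.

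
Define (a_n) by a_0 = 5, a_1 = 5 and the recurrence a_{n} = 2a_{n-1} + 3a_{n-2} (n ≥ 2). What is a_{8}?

16405

The ordinary generating function has denominator 1 - 2t - 3t^2.
Iterating the recurrence: a_0,…,a_{8} = 5, 5, 25, 65, 205, 605, 1825, 5465, 16405.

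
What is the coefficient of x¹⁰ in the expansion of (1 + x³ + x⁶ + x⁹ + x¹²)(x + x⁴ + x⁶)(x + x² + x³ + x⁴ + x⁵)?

4

(1 + x³ + x⁶ + x⁹ + x¹²) has coefficients 1,0,0,1,0,0,1,0,0,1,0 for degrees 0…10.
(x + x⁴ + x⁶) has coefficients 0,1,0,0,1,0,1,0,0,0,0 for degrees 0…10.
Finally multiplying by (x + x² + x³ + x⁴ + x⁵), the product of all factors after the first has coefficients 0,0,1,1,1,2,2,2,2,2,1 for degrees 0…10.
[x¹⁰] = 1·1 + 1·2 + 1·1 + 1·0 = 4.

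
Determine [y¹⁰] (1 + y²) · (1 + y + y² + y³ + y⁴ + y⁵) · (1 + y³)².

(1 + y²) has coefficients 1,0,1 for degrees 0…2.
(1 + y + y² + y³ + y⁴ + y⁵) has coefficients 1,1,1,1,1,1,0,0,0,0,0 for degrees 0…10.
Finally multiplying by (1 + y³)², the product of all factors after the first has coefficients 1,1,1,3,3,3,3,3,3,1,1 for degrees 0…10.
[y¹⁰] = 1·1 + 1·3 = 4.

4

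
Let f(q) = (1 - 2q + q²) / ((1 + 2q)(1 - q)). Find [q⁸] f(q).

The denominator gives the recurrence a_n = −a_(n−1) + 2a_(n−2) for n ≥ 3; the numerator fixes a_0 = 1, a_1 = -3, a_2 = 6.
Iterating: 1, -3, 6, -12, 24, -48, 96, -192, 384, so a_8 = 384.

384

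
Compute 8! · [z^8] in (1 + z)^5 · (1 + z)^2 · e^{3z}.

13808097

The EGF product rule gives c_8 = Σ_{k_1+k_2+k_3=8} C(8; k_1,k_2,k_3) · ∏ g_i(k_i), where (1+z)^5 gives the falling factorial (5)_k; (1+z)^2 gives the falling factorial (2)_k; e^{3z} gives (3)^k.
g_1(k) for k = 0…8: 1, 5, 20, 60, 120, 120, 0, 0, 0.
g_2(k) for k = 0…8: 1, 2, 2, 0, 0, 0, 0, 0, 0.
g_3(k) for k = 0…8: 1, 3, 9, 27, 81, 243, 729, 2187, 6561.
First combine the last two factors: h(k) = Σ_j C(k,j)·g_2(j)·g_3(k−j) for k = 0…8: 1, 5, 23, 99, 405, 1593, 6075, 22599, 82377.
c_8 = Σ_k C(8,k)·g_1(k)·h(8−k) = 1·1·82377 + 8·5·22599 + 28·20·6075 + 56·60·1593 + 70·120·405 + 56·120·99 = 82377 + 903960 + 3402000 + 5352480 + 3402000 + 665280 = 13808097.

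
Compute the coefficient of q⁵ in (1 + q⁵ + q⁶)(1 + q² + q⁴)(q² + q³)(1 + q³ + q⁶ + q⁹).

2

(1 + q⁵ + q⁶) has coefficients 1,0,0,0,0,1 for degrees 0…5.
(1 + q² + q⁴) has coefficients 1,0,1,0,1,0 for degrees 0…5.
Multiplying by (q² + q³) gives running coefficients 0,0,1,1,1,1 for degrees 0…5.
Finally multiplying by (1 + q³ + q⁶ + q⁹), the product of all factors after the first has coefficients 0,0,1,1,1,2 for degrees 0…5.
[q⁵] = 1·2 + 1·0 = 2.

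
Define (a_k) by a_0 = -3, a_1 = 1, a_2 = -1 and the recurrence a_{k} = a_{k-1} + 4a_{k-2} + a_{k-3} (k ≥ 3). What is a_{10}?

The ordinary generating function has denominator 1 - q - 4q^2 - q^3.
Iterating the recurrence: a_0,…,a_{10} = -3, 1, -1, 0, -3, -4, -16, -35, -103, -259, -706.

-706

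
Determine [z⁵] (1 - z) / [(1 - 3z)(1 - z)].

243

Partial fractions give a closed form: a_n = (1)·3^n.
At n = 5: a_5 = 243.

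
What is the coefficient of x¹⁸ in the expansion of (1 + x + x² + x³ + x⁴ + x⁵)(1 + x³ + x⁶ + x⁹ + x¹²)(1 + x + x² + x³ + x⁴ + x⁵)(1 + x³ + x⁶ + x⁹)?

(1 + x + x² + x³ + x⁴ + x⁵) has coefficients 1,1,1,1,1,1 for degrees 0…5.
(1 + x³ + x⁶ + x⁹ + x¹²) has coefficients 1,0,0,1,0,0,1,0,0,1,0,0,1,0,0,0,0,0,0 for degrees 0…18.
Multiplying by (1 + x + x² + x³ + x⁴ + x⁵) gives running coefficients 1,1,1,2,2,2,2,2,2,2,2,2,2,2,2,1,1,1,0 for degrees 0…18.
Finally multiplying by (1 + x³ + x⁶ + x⁹), the product of all factors after the first has coefficients 1,1,1,3,3,3,5,5,5,7,7,7,8,8,8,7,7,7,5 for degrees 0…18.
[x¹⁸] = 1·5 + 1·7 + 1·7 + 1·7 + 1·8 + 1·8 = 42.

42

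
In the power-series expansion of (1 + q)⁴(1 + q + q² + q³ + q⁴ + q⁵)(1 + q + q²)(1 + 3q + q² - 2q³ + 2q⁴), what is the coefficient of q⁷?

208

(1 + q)⁴ has coefficients 1,4,6,4,1 for degrees 0…4.
(1 + q + q² + q³ + q⁴ + q⁵) has coefficients 1,1,1,1,1,1,0,0 for degrees 0…7.
Multiplying by (1 + q + q²) gives running coefficients 1,2,3,3,3,3,2,1 for degrees 0…7.
Finally multiplying by (1 + 3q + q² - 2q³ + 2q⁴), the product of all factors after the first has coefficients 1,5,10,12,13,13,14,10 for degrees 0…7.
[q⁷] = 1·10 + 4·14 + 6·13 + 4·13 + 1·12 = 208.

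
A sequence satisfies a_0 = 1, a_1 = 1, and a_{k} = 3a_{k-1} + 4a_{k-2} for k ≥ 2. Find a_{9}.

The ordinary generating function has denominator 1 - 3y - 4y^2.
Iterating the recurrence: a_0,…,a_{9} = 1, 1, 7, 25, 103, 409, 1639, 6553, 26215, 104857.

104857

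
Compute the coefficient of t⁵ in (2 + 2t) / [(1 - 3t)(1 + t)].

The denominator gives the recurrence a_n = 2a_(n−1) + 3a_(n−2) for n ≥ 2; the numerator fixes a_0 = 2, a_1 = 6.
Iterating: 2, 6, 18, 54, 162, 486, so a_5 = 486.

486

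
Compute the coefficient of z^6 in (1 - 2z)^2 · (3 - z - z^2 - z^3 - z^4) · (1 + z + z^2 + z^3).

(1 - 2z)^2 has coefficients 1,-4,4 for degrees 0…2.
(3 - z - z^2 - z^3 - z^4) has coefficients 3,-1,-1,-1,-1,0,0 for degrees 0…6.
Finally multiplying by (1 + z + z^2 + z^3), the product of all factors after the first has coefficients 3,2,1,0,-4,-3,-2 for degrees 0…6.
[z^6] = 1·(-2) − 4·(-3) + 4·(-4) = -6.

-6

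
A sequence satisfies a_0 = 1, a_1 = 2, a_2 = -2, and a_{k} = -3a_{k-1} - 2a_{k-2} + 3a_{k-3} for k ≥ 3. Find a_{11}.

The ordinary generating function has denominator 1 + 3y + 2y^2 - 3y^3.
Iterating the recurrence: a_0,…,a_{11} = 1, 2, -2, 5, -5, -1, 28, -97, 232, -418, 499, 35.

35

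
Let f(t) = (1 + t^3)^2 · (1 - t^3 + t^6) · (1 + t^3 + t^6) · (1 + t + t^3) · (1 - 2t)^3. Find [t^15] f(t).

-4

(1 + t^3)^2 has coefficients 1,0,0,2,0,0,1 for degrees 0…6.
(1 - t^3 + t^6) has coefficients 1,0,0,-1,0,0,1,0,0,0,0,0,0,0,0,0 for degrees 0…15.
Multiplying by (1 + t^3 + t^6) gives running coefficients 1,0,0,0,0,0,1,0,0,0,0,0,1,0,0,0 for degrees 0…15.
Multiplying by (1 + t + t^3) gives running coefficients 1,1,0,1,0,0,1,1,0,1,0,0,1,1,0,1 for degrees 0…15.
Finally multiplying by (1 - 2t)^3, the product of all factors after the first has coefficients 1,-5,6,5,-14,12,-7,-5,6,5,-14,12,-7,-5,6,5 for degrees 0…15.
[t^15] = 1·5 + 2·(-7) + 1·5 = -4.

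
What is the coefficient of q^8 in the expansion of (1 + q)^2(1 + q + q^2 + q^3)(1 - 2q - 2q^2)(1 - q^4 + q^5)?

3

(1 + q)^2 has coefficients 1,2,1 for degrees 0…2.
(1 + q + q^2 + q^3) has coefficients 1,1,1,1,0,0,0,0,0 for degrees 0…8.
Multiplying by (1 - 2q - 2q^2) gives running coefficients 1,-1,-3,-3,-4,-2,0,0,0 for degrees 0…8.
Finally multiplying by (1 - q^4 + q^5), the product of all factors after the first has coefficients 1,-1,-3,-3,-5,0,2,0,1 for degrees 0…8.
[q^8] = 1·1 + 2·0 + 1·2 = 3.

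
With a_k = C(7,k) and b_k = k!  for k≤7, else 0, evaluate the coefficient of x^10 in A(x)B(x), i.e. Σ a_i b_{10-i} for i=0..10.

204294

The convolution is the x^10 coefficient of A(x)B(x).
Σ = 1·0 + 7·0 + 21·0 + 35·5040 + 35·720 + 21·120 + 7·24 + 1·6 + 0·2 + 0·1 + 0·1 = 204294.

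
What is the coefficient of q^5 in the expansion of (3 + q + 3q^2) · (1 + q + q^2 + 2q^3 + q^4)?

(3 + q + 3q^2) has coefficients 3,1,3 for degrees 0…2.
(1 + q + q^2 + 2q^3 + q^4) has coefficients 1,1,1,2,1,0 for degrees 0…5.
[q^5] = 3·0 + 1·1 + 3·2 = 7.

7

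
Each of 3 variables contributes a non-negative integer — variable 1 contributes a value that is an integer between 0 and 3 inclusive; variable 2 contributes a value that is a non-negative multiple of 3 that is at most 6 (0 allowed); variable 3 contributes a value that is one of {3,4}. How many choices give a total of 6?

The generating function for the choices is (1 + z + z² + z³)·(1 + z³ + z⁶)·(z³ + z⁴); the count is [z⁶].
(1 + z + z² + z³) has coefficients 1,1,1,1 for degrees 0…3.
(1 + z³ + z⁶) has coefficients 1,0,0,1,0,0,1 for degrees 0…6.
Finally multiplying by (z³ + z⁴), the product of all factors after the first has coefficients 0,0,0,1,1,0,1 for degrees 0…6.
[z⁶] = 1·1 + 1·0 + 1·1 + 1·1 = 3.

3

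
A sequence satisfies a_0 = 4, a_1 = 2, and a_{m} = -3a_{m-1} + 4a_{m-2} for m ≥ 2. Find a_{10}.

419434

The ordinary generating function has denominator 1 + 3q - 4q^2.
Iterating the recurrence: a_0,…,a_{10} = 4, 2, 10, -22, 106, -406, 1642, -6550, 26218, -104854, 419434.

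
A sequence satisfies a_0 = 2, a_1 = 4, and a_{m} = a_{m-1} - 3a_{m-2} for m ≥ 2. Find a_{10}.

568

The ordinary generating function has denominator 1 - z + 3z^2.
Iterating the recurrence: a_0,…,a_{10} = 2, 4, -2, -14, -8, 34, 58, -44, -218, -86, 568.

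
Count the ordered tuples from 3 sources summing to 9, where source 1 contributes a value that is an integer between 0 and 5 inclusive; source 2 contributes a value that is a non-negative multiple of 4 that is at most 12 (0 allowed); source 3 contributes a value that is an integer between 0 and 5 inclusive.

The generating function for the choices is (1 + z + z^2 + z^3 + z^4 + z^5)·(1 + z^4 + z^8 + z^12)·(1 + z + z^2 + z^3 + z^4 + z^5); the count is [z^9].
(1 + z + z^2 + z^3 + z^4 + z^5) has coefficients 1,1,1,1,1,1 for degrees 0…5.
(1 + z^4 + z^8 + z^12) has coefficients 1,0,0,0,1,0,0,0,1,0 for degrees 0…9.
Finally multiplying by (1 + z + z^2 + z^3 + z^4 + z^5), the product of all factors after the first has coefficients 1,1,1,1,2,2,1,1,2,2 for degrees 0…9.
[z^9] = 1·2 + 1·2 + 1·1 + 1·1 + 1·2 + 1·2 = 10.

10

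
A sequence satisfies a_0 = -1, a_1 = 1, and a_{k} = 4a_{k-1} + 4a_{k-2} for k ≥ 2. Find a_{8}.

8960

The ordinary generating function has denominator 1 - 4y - 4y^2.
Iterating the recurrence: a_0,…,a_{8} = -1, 1, 0, 4, 16, 80, 384, 1856, 8960.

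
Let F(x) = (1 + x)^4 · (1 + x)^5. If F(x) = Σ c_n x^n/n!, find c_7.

The EGF product rule gives c_7 = Σ_{k_1+k_2=7} C(7; k_1,k_2) · ∏ g_i(k_i), where (1+x)^4 gives the falling factorial (4)_k; (1+x)^5 gives the falling factorial (5)_k.
g_1(k) for k = 0…7: 1, 4, 12, 24, 24, 0, 0, 0.
g_2(k) for k = 0…7: 1, 5, 20, 60, 120, 120, 0, 0.
c_7 = Σ_k C(7,k)·g_1(k)·g_2(7−k) = 21·12·120 + 35·24·120 + 35·24·60 = 30240 + 100800 + 50400 = 181440.

181440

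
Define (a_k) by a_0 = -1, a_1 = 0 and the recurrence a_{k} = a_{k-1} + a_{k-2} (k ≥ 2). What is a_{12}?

The ordinary generating function has denominator 1 - q - q^2.
Iterating the recurrence: a_0,…,a_{12} = -1, 0, -1, -1, -2, -3, -5, -8, -13, -21, -34, -55, -89.

-89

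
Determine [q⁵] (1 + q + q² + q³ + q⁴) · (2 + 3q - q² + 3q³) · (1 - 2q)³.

(1 + q + q² + q³ + q⁴) has coefficients 1,1,1,1,1 for degrees 0…4.
(2 + 3q - q² + 3q³) has coefficients 2,3,-1,3,0,0 for degrees 0…5.
Finally multiplying by (1 - 2q)³, the product of all factors after the first has coefficients 2,-9,5,29,-54,44 for degrees 0…5.
[q⁵] = 1·44 + 1·(-54) + 1·29 + 1·5 + 1·(-9) = 15.

15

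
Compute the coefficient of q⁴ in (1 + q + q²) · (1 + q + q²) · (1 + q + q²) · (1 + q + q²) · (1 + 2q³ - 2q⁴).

(1 + q + q²) has coefficients 1,1,1 for degrees 0…2.
(1 + q + q²) has coefficients 1,1,1,0,0 for degrees 0…4.
Multiplying by (1 + q + q²) gives running coefficients 1,2,3,2,1 for degrees 0…4.
Multiplying by (1 + q + q²) gives running coefficients 1,3,6,7,6 for degrees 0…4.
Finally multiplying by (1 + 2q³ - 2q⁴), the product of all factors after the first has coefficients 1,3,6,9,10 for degrees 0…4.
[q⁴] = 1·10 + 1·9 + 1·6 = 25.

25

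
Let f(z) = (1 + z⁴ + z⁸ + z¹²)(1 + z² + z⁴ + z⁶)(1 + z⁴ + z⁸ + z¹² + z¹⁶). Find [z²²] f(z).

(1 + z⁴ + z⁸ + z¹²) has coefficients 1,0,0,0,1,0,0,0,1,0,0,0,1 for degrees 0…12.
(1 + z² + z⁴ + z⁶) has coefficients 1,0,1,0,1,0,1,0,0,0,0,0,0,0,0,0,0,0,0,0,0,0,0 for degrees 0…22.
Finally multiplying by (1 + z⁴ + z⁸ + z¹² + z¹⁶), the product of all factors after the first has coefficients 1,0,1,0,2,0,2,0,2,0,2,0,2,0,2,0,2,0,2,0,1,0,1 for degrees 0…22.
[z²²] = 1·1 + 1·2 + 1·2 + 1·2 = 7.

7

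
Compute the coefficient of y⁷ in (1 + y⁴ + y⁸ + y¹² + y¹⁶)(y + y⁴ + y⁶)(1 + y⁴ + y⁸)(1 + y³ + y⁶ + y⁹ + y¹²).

2

(1 + y⁴ + y⁸ + y¹² + y¹⁶) has coefficients 1,0,0,0,1,0,0,0 for degrees 0…7.
(y + y⁴ + y⁶) has coefficients 0,1,0,0,1,0,1,0 for degrees 0…7.
Multiplying by (1 + y⁴ + y⁸) gives running coefficients 0,1,0,0,1,1,1,0 for degrees 0…7.
Finally multiplying by (1 + y³ + y⁶ + y⁹ + y¹²), the product of all factors after the first has coefficients 0,1,0,0,2,1,1,2 for degrees 0…7.
[y⁷] = 1·2 + 1·0 = 2.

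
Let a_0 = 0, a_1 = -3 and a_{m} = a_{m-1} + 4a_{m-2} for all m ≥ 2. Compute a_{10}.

-8787

The ordinary generating function has denominator 1 - x - 4x^2.
Iterating the recurrence: a_0,…,a_{10} = 0, -3, -3, -15, -27, -87, -195, -543, -1323, -3495, -8787.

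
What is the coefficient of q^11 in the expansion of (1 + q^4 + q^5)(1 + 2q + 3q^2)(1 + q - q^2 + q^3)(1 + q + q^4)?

(1 + q^4 + q^5) has coefficients 1,0,0,0,1,1 for degrees 0…5.
(1 + 2q + 3q^2) has coefficients 1,2,3,0,0,0,0,0,0,0,0,0 for degrees 0…11.
Multiplying by (1 + q - q^2 + q^3) gives running coefficients 1,3,4,2,-1,3,0,0,0,0,0,0 for degrees 0…11.
Finally multiplying by (1 + q + q^4), the product of all factors after the first has coefficients 1,4,7,6,2,5,7,2,-1,3,0,0 for degrees 0…11.
[q^11] = 1·0 + 1·2 + 1·7 = 9.

9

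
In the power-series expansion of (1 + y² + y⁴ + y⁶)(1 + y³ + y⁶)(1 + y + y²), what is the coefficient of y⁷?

(1 + y² + y⁴ + y⁶) has coefficients 1,0,1,0,1,0,1 for degrees 0…6.
(1 + y³ + y⁶) has coefficients 1,0,0,1,0,0,1,0 for degrees 0…7.
Finally multiplying by (1 + y + y²), the product of all factors after the first has coefficients 1,1,1,1,1,1,1,1 for degrees 0…7.
[y⁷] = 1·1 + 1·1 + 1·1 + 1·1 = 4.

4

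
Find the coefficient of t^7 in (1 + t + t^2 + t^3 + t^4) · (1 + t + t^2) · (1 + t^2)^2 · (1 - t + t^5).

(1 + t + t^2 + t^3 + t^4) has coefficients 1,1,1,1,1 for degrees 0…4.
(1 + t + t^2) has coefficients 1,1,1,0,0,0,0,0 for degrees 0…7.
Multiplying by (1 + t^2)^2 gives running coefficients 1,1,3,2,3,1,1,0 for degrees 0…7.
Finally multiplying by (1 - t + t^5), the product of all factors after the first has coefficients 1,0,2,-1,1,-1,1,2 for degrees 0…7.
[t^7] = 1·2 + 1·1 + 1·(-1) + 1·1 + 1·(-1) = 2.

2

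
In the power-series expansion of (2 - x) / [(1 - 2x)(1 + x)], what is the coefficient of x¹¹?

Partial fractions give a closed form: a_n = (1)·2^n + (1)·(-1)^n.
At n = 11: a_11 = 2047.

2047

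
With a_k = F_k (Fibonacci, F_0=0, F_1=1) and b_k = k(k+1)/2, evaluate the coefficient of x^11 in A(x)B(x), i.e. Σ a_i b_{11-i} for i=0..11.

Write out a_i and b_{11-i} for i = 0,…,11 and sum the products.
Σ = 0·66 + 1·55 + 1·45 + 2·36 + 3·28 + 5·21 + 8·15 + 13·10 + 21·6 + 34·3 + 55·1 + 89·0 = 894.

894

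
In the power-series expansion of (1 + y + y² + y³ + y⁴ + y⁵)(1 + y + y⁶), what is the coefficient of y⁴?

(1 + y + y² + y³ + y⁴ + y⁵) has coefficients 1,1,1,1,1 for degrees 0…4.
(1 + y + y⁶) has coefficients 1,1,0,0,0 for degrees 0…4.
[y⁴] = 1·0 + 1·0 + 1·0 + 1·1 + 1·1 = 2.

2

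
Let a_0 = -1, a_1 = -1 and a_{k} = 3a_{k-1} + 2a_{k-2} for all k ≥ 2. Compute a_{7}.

The ordinary generating function has denominator 1 - 3q - 2q^2.
Iterating the recurrence: a_0,…,a_{7} = -1, -1, -5, -17, -61, -217, -773, -2753.

-2753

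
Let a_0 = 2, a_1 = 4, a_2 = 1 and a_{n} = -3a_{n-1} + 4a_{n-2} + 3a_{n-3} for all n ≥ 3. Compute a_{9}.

41311

The ordinary generating function has denominator 1 + 3q - 4q^2 - 3q^3.
Iterating the recurrence: a_0,…,a_{9} = 2, 4, 1, 19, -41, 202, -713, 2824, -10718, 41311.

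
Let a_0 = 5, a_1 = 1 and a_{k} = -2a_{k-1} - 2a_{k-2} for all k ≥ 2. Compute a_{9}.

The ordinary generating function has denominator 1 + 2q + 2q^2.
Iterating the recurrence: a_0,…,a_{9} = 5, 1, -12, 22, -20, -4, 48, -88, 80, 16.

16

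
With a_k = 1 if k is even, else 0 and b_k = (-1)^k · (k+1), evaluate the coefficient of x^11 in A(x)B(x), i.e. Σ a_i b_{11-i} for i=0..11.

This is [x^11] in the product of the two ordinary generating functions.
Σ = 1·(-12) + 0·11 + 1·(-10) + 0·9 + 1·(-8) + 0·7 + 1·(-6) + 0·5 + 1·(-4) + 0·3 + 1·(-2) + 0·1 = -42.

-42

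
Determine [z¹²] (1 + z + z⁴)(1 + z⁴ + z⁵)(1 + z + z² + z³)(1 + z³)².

12

(1 + z + z⁴) has coefficients 1,1,0,0,1 for degrees 0…4.
(1 + z⁴ + z⁵) has coefficients 1,0,0,0,1,1,0,0,0,0,0,0,0 for degrees 0…12.
Multiplying by (1 + z + z² + z³) gives running coefficients 1,1,1,1,1,2,2,2,1,0,0,0,0 for degrees 0…12.
Finally multiplying by (1 + z³)², the product of all factors after the first has coefficients 1,1,1,3,3,4,5,5,6,5,5,4,2 for degrees 0…12.
[z¹²] = 1·2 + 1·4 + 1·6 = 12.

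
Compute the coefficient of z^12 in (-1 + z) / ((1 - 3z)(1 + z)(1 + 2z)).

-164347

The denominator gives the recurrence a_n = 7a_(n−2) + 6a_(n−3) for n ≥ 3; the numerator fixes a_0 = -1, a_1 = 1, a_2 = -7.
Iterating: -1, 1, -7, 1, -43, -35, -295, -503, -2275, -5291, -18943, -50687, -164347, so a_12 = -164347.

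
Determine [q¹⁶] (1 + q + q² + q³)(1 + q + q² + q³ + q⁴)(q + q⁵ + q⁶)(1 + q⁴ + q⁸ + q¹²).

(1 + q + q² + q³) has coefficients 1,1,1,1 for degrees 0…3.
(1 + q + q² + q³ + q⁴) has coefficients 1,1,1,1,1,0,0,0,0,0,0,0,0,0,0,0,0 for degrees 0…16.
Multiplying by (q + q⁵ + q⁶) gives running coefficients 0,1,1,1,1,2,2,2,2,2,1,0,0,0,0,0,0 for degrees 0…16.
Finally multiplying by (1 + q⁴ + q⁸ + q¹²), the product of all factors after the first has coefficients 0,1,1,1,1,3,3,3,3,5,4,3,3,5,4,3,3 for degrees 0…16.
[q¹⁶] = 1·3 + 1·3 + 1·4 + 1·5 = 15.

15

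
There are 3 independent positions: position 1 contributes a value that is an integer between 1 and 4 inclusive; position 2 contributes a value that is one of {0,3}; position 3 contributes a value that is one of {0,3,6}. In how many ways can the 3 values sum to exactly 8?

The generating function for the choices is (y + y^2 + y^3 + y^4)·(1 + y^3)·(1 + y^3 + y^6); the count is [y^8].
(y + y^2 + y^3 + y^4) has coefficients 0,1,1,1,1 for degrees 0…4.
(1 + y^3) has coefficients 1,0,0,1,0,0,0,0,0 for degrees 0…8.
Finally multiplying by (1 + y^3 + y^6), the product of all factors after the first has coefficients 1,0,0,2,0,0,2,0,0 for degrees 0…8.
[y^8] = 1·0 + 1·2 + 1·0 + 1·0 = 2.

2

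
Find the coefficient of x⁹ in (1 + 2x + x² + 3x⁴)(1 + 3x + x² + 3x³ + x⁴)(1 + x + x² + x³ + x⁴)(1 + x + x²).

(1 + 2x + x² + 3x⁴) has coefficients 1,2,1,0,3 for degrees 0…4.
(1 + 3x + x² + 3x³ + x⁴) has coefficients 1,3,1,3,1,0,0,0,0,0 for degrees 0…9.
Multiplying by (1 + x + x² + x³ + x⁴) gives running coefficients 1,4,5,8,9,8,5,4,1,0 for degrees 0…9.
Finally multiplying by (1 + x + x²), the product of all factors after the first has coefficients 1,5,10,17,22,25,22,17,10,5 for degrees 0…9.
[x⁹] = 1·5 + 2·10 + 1·17 + 3·25 = 117.

117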